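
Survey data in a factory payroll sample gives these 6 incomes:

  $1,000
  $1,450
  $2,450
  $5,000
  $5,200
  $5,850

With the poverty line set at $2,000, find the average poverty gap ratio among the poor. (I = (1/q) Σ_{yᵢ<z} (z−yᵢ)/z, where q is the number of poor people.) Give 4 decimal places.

Below z: $1,000, $1,450 (q = 2 of N = 6).
Relative gaps: 0.5000, 0.2750; sum = 0.775000.
I averages over the q = 2 poor units only: 0.775000 / 2 = 0.3875.

0.3875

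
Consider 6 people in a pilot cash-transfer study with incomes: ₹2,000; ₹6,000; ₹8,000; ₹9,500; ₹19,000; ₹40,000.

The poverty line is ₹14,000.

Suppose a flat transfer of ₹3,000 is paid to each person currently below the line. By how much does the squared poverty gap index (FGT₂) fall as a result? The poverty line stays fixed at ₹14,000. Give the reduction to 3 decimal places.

Before: below the line — ₹2,000, ₹6,000, ₹8,000, ₹9,500; squared poverty gap index (FGT₂) = 0.22470.
After the ₹3,000 transfer: below the line — ₹5,000, ₹9,000, ₹11,000, ₹12,500; squared poverty gap index (FGT₂) = 0.09970.
Reduction = 0.22470 − 0.09970 = 0.125.

0.125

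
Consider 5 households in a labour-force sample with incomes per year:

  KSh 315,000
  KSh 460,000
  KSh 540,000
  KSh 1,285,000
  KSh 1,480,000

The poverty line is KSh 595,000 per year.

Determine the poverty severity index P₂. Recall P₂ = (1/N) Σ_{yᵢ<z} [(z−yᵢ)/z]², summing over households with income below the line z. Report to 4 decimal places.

Incomes under z: KSh 315,000, KSh 460,000, KSh 540,000 (q = 3 of N = 5).
Shortfall ratios: (595000−315000)/595000 = 0.4706; (595000−460000)/595000 = 0.2269; (595000−540000)/595000 = 0.0924.
Squared: 0.2215; 0.0515; 0.0085.
Sum = 0.281477; P₂ = 0.281477 / 5 = 0.0563.

0.0563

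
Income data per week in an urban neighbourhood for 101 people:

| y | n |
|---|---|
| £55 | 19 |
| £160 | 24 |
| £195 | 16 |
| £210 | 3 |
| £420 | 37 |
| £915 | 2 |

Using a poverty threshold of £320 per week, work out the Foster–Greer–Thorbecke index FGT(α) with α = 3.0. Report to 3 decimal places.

Incomes under z: 19×£55, 24×£160, 16×£195, 3×£210 (q = 62 of N = 101).
Normalized shortfalls: (320−55)/320 = 0.8281 (×19); (320−160)/320 = 0.5000 (×24); (320−195)/320 = 0.3906 (×16); (320−210)/320 = 0.3438 (×3).
Raised to α = 3.0: 0.56792 (×19); 0.12500 (×24); 0.05960 (×16); 0.04062 (×3).
Sum = 14.866024; FGT(3.0) = 14.866024 / 101 = 0.147.

0.147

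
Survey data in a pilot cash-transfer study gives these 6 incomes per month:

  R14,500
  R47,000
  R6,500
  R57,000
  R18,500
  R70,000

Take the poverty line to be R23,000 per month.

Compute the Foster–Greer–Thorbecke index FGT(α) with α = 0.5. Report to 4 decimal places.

Incomes under z: R6,500, R14,500, R18,500 (q = 3 of N = 6).
Shortfall ratios: (23000−6500)/23000 = 0.7174; (23000−14500)/23000 = 0.3696; (23000−18500)/23000 = 0.1957.
Raised to α = 0.5: 0.84699; 0.60792; 0.44233.
Sum = 1.897234; FGT(0.5) = 1.897234 / 6 = 0.3162.

0.3162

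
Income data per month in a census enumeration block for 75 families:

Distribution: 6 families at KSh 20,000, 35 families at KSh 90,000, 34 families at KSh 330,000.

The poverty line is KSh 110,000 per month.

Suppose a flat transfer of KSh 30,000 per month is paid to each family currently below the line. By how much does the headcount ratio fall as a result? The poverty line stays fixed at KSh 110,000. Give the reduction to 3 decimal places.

Before: below the line — 6×KSh 20,000, 35×KSh 90,000; headcount ratio = 0.54667.
After the KSh 30,000 transfer: below the line — 6×KSh 50,000; headcount ratio = 0.08000.
Reduction = 0.54667 − 0.08000 = 0.467.

0.467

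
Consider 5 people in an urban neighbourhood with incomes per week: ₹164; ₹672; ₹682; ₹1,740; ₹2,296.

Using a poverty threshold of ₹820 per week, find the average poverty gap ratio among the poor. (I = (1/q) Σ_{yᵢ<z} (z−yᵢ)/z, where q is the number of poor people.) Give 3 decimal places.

0.383

Below z: ₹164, ₹672, ₹682 (q = 3 of N = 5).
Shortfall ratios (z−y)/z: 0.8000, 0.1805, 0.1683; sum = 1.148780.
I averages over the q = 3 poor units only: 1.148780 / 3 = 0.383.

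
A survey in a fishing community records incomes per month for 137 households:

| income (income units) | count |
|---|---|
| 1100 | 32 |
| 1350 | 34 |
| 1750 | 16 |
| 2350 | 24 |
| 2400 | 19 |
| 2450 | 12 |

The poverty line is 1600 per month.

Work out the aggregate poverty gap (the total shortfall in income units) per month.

Poor units: 32×1100, 34×1350 (q = 66 of N = 137).
Individual gaps: 32×(1600−1100) = 16000; 34×(1600−1350) = 8500.
Aggregate gap = 24500.

24500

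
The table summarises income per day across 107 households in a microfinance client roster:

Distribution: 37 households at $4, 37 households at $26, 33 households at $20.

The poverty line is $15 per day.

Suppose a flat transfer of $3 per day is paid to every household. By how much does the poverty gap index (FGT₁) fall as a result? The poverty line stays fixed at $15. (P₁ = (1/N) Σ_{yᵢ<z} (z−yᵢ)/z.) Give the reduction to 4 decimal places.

Before: below the line — 37×$4; poverty gap index (FGT₁) = 0.253583.
After the $3 transfer: below the line — 37×$7; poverty gap index (FGT₁) = 0.184424.
Reduction = 0.253583 − 0.184424 = 0.0692.

0.0692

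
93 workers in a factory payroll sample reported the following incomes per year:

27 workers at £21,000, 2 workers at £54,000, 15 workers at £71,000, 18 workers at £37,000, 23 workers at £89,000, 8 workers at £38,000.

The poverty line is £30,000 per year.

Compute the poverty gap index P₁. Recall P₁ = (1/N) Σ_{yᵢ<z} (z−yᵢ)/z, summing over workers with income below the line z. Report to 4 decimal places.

Poor units: 27×£21,000 (q = 27 of N = 93).
Relative gaps: (30000−21000)/30000 = 0.3000 (×27).
Sum of shortfalls = 8.100000; P₁ averages over all N: 8.100000 / 93 = 0.0871.

0.0871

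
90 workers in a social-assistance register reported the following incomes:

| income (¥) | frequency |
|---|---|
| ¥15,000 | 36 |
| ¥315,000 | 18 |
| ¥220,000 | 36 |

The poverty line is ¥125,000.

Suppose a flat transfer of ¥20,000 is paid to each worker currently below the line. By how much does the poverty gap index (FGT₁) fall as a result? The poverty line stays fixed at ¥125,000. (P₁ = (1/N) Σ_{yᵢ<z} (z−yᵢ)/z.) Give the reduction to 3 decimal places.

0.064

Before: below the line — 36×¥15,000; poverty gap index (FGT₁) = 0.35200.
After the ¥20,000 transfer: below the line — 36×¥35,000; poverty gap index (FGT₁) = 0.28800.
Reduction = 0.35200 − 0.28800 = 0.064.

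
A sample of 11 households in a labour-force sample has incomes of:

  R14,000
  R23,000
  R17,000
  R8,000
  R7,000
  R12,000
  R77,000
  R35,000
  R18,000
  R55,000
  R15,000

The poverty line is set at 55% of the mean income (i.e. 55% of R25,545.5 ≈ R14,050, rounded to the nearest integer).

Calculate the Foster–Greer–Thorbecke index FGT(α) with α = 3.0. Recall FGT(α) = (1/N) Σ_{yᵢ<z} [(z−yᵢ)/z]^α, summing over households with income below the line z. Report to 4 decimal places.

Poor units: R7,000, R8,000, R12,000, R14,000 (q = 4 of N = 11).
Gap ratios (z−y)/z: (14050−7000)/14050 = 0.5018; (14050−8000)/14050 = 0.4306; (14050−12000)/14050 = 0.1459; (14050−14000)/14050 = 0.0036.
Raised to α = 3.0: 0.12634; 0.07984; 0.00311; 0.00000.
Sum = 0.209289; FGT(3.0) = 0.209289 / 11 = 0.0190.

0.0190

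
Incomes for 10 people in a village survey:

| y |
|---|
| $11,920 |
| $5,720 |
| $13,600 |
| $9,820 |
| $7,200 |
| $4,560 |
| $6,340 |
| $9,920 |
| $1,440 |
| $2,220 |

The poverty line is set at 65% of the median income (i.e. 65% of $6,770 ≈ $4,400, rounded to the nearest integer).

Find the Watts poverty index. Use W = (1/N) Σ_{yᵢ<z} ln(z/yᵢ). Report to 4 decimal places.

Incomes under z: $1,440, $2,220 (q = 2 of N = 10).
Log gaps: ln(4400/1440) = 1.1170; ln(4400/2220) = 0.6841.
W = 1.801059 / 10 = 0.1801.

0.1801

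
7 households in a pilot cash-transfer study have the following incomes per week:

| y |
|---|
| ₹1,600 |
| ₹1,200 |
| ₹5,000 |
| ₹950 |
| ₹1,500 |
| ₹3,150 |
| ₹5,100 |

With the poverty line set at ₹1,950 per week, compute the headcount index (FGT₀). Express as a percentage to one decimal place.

4 of the 7 households have income below ₹1,950.
H = 4/7 = 57.1%.

57.1%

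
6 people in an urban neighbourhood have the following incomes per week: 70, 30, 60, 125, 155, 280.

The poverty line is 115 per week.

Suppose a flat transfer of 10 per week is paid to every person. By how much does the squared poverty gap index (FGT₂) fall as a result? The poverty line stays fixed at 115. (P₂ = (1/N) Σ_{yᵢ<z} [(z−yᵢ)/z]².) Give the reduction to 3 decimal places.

Before: below the line — 30, 60, 70; squared poverty gap index (FGT₂) = 0.15469.
After the 10 transfer: below the line — 40, 70, 80; squared poverty gap index (FGT₂) = 0.11185.
Reduction = 0.15469 − 0.11185 = 0.043.

0.043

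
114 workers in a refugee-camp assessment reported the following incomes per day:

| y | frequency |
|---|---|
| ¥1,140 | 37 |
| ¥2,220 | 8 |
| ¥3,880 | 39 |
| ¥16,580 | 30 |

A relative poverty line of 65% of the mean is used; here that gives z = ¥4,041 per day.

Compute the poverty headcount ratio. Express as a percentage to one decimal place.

84 of the 114 workers have income below ¥4,041.
H = 84/114 = 73.7%.

73.7%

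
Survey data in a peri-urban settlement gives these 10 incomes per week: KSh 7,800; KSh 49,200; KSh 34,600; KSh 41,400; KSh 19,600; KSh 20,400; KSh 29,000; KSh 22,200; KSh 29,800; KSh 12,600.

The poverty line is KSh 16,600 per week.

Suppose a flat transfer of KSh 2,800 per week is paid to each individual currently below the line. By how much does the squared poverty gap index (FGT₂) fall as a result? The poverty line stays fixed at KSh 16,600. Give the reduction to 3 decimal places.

0.020

Before: below the line — KSh 7,800, KSh 12,600; squared poverty gap index (FGT₂) = 0.03391.
After the KSh 2,800 transfer: below the line — KSh 10,600, KSh 15,400; squared poverty gap index (FGT₂) = 0.01359.
Reduction = 0.03391 − 0.01359 = 0.020.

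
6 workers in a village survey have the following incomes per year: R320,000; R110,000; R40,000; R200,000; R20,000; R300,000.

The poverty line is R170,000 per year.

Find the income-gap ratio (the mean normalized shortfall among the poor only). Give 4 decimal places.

Poor units: R20,000, R40,000, R110,000 (q = 3 of N = 6).
Relative gaps: 0.8824, 0.7647, 0.3529; sum = 2.000000.
The income-gap ratio divides by q (the poor only): 2.000000 / 3 = 0.6667.

0.6667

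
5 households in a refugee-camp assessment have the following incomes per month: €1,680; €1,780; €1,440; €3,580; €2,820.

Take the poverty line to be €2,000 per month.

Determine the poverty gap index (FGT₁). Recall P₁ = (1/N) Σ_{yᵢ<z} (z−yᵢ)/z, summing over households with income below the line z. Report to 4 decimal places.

Below the line: €1,440, €1,680, €1,780 (q = 3 of N = 5).
Relative gaps: (2000−1440)/2000 = 0.2800; (2000−1680)/2000 = 0.1600; (2000−1780)/2000 = 0.1100.
Sum of shortfalls = 0.550000; P₁ averages over all N: 0.550000 / 5 = 0.1100.

0.1100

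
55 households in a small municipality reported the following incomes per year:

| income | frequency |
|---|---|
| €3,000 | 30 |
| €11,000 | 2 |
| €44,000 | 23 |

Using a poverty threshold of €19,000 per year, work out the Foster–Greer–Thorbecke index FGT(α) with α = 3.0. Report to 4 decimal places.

0.3284

Below z: 30×€3,000, 2×€11,000 (q = 32 of N = 55).
Normalized shortfalls: (19000−3000)/19000 = 0.8421 (×30); (19000−11000)/19000 = 0.4211 (×2).
Raised to α = 3.0: 0.59717 (×30); 0.07465 (×2).
Sum = 18.064441; FGT(3.0) = 18.064441 / 55 = 0.3284.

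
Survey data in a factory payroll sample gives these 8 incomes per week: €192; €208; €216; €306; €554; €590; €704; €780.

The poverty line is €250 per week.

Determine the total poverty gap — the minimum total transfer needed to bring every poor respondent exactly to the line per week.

Poor units: €192, €208, €216 (q = 3 of N = 8).
Individual gaps: 250−192 = 58; 250−208 = 42; 250−216 = 34.
Aggregate gap = €134.

€134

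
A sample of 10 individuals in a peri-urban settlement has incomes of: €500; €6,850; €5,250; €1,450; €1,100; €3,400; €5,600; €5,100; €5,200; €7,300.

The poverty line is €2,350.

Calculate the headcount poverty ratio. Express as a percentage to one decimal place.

3 of the 10 individuals have income below €2,350.
H = 3/10 = 30.0%.

30.0%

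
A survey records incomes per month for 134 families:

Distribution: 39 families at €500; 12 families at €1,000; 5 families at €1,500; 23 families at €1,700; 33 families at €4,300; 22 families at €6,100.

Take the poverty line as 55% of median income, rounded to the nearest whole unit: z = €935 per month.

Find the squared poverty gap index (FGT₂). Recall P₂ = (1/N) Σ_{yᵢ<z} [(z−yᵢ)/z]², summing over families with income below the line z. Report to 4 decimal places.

0.0630

Incomes under z: 39×€500 (q = 39 of N = 134).
Relative gaps: (935−500)/935 = 0.4652 (×39).
Squared: 0.2164 (×39).
Sum = 8.441505; P₂ = 8.441505 / 134 = 0.0630.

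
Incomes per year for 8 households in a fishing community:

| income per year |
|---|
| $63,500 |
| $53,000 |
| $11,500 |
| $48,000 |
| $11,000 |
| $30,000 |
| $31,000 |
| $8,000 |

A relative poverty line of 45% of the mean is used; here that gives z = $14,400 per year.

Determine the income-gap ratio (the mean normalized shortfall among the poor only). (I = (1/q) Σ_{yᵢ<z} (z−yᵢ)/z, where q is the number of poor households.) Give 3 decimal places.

Poor units: $8,000, $11,000, $11,500 (q = 3 of N = 8).
Relative gaps: 0.4444, 0.2361, 0.2014; sum = 0.881944.
The income-gap ratio divides by q (the poor only): 0.881944 / 3 = 0.294.

0.294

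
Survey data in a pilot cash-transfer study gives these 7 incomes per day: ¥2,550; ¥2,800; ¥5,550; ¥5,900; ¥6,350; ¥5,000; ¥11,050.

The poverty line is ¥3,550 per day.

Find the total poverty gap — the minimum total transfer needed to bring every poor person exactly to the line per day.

Below z: ¥2,550, ¥2,800 (q = 2 of N = 7).
Individual gaps: 3550−2550 = 1000; 3550−2800 = 750.
Aggregate gap = ¥1,750.

¥1,750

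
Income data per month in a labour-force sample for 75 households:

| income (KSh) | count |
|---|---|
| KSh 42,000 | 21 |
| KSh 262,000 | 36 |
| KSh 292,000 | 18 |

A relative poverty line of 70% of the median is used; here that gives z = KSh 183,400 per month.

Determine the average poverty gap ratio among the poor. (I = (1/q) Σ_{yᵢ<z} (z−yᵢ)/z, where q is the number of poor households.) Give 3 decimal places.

Poor units: 21×KSh 42,000 (q = 21 of N = 75).
Shortfall ratios (z−y)/z: 0.7710 (×21); sum = 16.190840.
The income-gap ratio divides by q (the poor only): 16.190840 / 21 = 0.771.

0.771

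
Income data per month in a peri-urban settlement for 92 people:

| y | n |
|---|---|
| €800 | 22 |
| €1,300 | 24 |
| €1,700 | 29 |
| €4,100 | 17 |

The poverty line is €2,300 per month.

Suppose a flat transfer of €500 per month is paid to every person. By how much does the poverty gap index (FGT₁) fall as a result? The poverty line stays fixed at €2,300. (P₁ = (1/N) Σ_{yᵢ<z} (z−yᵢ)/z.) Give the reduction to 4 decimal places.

0.1772

Before: below the line — 22×€800, 24×€1,300, 29×€1,700; poverty gap index (FGT₁) = 0.351607.
After the €500 transfer: below the line — 22×€1,300, 24×€1,800, 29×€2,200; poverty gap index (FGT₁) = 0.174386.
Reduction = 0.351607 − 0.174386 = 0.1772.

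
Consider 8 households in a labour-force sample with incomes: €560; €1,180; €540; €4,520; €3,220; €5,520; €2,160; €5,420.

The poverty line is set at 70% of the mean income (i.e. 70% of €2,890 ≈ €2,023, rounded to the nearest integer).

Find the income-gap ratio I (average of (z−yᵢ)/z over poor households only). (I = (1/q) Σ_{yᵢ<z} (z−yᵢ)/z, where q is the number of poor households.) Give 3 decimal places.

Incomes under z: €540, €560, €1,180 (q = 3 of N = 8).
Relative gaps: 0.7331, 0.7232, 0.4167; sum = 1.872961.
The income-gap ratio divides by q (the poor only): 1.872961 / 3 = 0.624.

0.624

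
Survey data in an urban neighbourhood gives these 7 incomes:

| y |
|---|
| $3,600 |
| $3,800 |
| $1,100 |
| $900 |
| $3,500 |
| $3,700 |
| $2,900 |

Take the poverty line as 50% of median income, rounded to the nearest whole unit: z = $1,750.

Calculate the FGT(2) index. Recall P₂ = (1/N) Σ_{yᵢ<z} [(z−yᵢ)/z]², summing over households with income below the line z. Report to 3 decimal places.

0.053

Below z: $900, $1,100 (q = 2 of N = 7).
Shortfall ratios: (1750−900)/1750 = 0.4857; (1750−1100)/1750 = 0.3714.
Squared: 0.2359; 0.1380.
Sum = 0.373878; P₂ = 0.373878 / 7 = 0.053.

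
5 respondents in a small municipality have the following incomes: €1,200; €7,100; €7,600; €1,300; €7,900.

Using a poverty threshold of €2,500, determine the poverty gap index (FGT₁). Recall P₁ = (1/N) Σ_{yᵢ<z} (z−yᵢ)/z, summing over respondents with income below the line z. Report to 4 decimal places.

Incomes under z: €1,200, €1,300 (q = 2 of N = 5).
Relative gaps: (2500−1200)/2500 = 0.5200; (2500−1300)/2500 = 0.4800.
Sum of shortfalls = 1.000000; P₁ averages over all N: 1.000000 / 5 = 0.2000.

0.2000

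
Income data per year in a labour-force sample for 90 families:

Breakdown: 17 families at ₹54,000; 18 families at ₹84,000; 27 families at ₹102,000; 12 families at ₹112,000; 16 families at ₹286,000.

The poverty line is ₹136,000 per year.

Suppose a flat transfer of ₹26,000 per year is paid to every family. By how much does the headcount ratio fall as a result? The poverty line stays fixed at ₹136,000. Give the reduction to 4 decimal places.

Before: below the line — 17×₹54,000, 18×₹84,000, 27×₹102,000, 12×₹112,000; headcount ratio = 0.822222.
After the ₹26,000 transfer: below the line — 17×₹80,000, 18×₹110,000, 27×₹128,000; headcount ratio = 0.688889.
Reduction = 0.822222 − 0.688889 = 0.1333.

0.1333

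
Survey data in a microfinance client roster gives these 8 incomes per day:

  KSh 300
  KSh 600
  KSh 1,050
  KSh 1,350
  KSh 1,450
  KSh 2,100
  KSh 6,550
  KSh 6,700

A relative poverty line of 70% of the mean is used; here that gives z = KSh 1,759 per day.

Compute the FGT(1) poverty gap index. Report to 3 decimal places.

Below the line: KSh 300, KSh 600, KSh 1,050, KSh 1,350, KSh 1,450 (q = 5 of N = 8).
Normalized shortfalls: (1759−300)/1759 = 0.8294; (1759−600)/1759 = 0.6589; (1759−1050)/1759 = 0.4031; (1759−1350)/1759 = 0.2325; (1759−1450)/1759 = 0.1757.
Σ = 2.299602. Dividing by the full population N = 8 gives P₁ = 0.287.

0.287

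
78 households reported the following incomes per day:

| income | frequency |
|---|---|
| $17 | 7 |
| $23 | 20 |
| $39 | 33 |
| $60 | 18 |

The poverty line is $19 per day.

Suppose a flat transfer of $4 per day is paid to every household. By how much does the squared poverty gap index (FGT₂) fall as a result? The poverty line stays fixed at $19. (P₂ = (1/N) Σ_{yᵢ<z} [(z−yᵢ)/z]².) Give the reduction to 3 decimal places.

Before: below the line — 7×$17; squared poverty gap index (FGT₂) = 0.00099.
After the $4 transfer: below the line — none; squared poverty gap index (FGT₂) = 0.00000.
Reduction = 0.00099 − 0.00000 = 0.001.

0.001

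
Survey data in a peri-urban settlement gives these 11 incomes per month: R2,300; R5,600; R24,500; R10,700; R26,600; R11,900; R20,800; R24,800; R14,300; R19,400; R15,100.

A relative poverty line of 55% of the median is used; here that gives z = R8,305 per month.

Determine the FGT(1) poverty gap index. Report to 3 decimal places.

0.095

Below z: R2,300, R5,600 (q = 2 of N = 11).
Normalized shortfalls: (8305−2300)/8305 = 0.7231; (8305−5600)/8305 = 0.3257.
Σ = 1.048766. Dividing by the full population N = 11 gives P₁ = 0.095.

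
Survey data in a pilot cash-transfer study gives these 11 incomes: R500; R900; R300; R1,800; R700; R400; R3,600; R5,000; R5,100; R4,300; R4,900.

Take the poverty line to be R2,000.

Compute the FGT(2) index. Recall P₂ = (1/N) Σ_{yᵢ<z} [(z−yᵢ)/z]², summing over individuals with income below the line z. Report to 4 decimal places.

0.2418

Poor units: R300, R400, R500, R700, R900, R1,800 (q = 6 of N = 11).
Shortfall ratios: (2000−300)/2000 = 0.8500; (2000−400)/2000 = 0.8000; (2000−500)/2000 = 0.7500; (2000−700)/2000 = 0.6500; (2000−900)/2000 = 0.5500; (2000−1800)/2000 = 0.1000.
Squared: 0.7225; 0.6400; 0.5625; 0.4225; 0.3025; 0.0100.
Sum = 2.660000; P₂ = 2.660000 / 11 = 0.2418.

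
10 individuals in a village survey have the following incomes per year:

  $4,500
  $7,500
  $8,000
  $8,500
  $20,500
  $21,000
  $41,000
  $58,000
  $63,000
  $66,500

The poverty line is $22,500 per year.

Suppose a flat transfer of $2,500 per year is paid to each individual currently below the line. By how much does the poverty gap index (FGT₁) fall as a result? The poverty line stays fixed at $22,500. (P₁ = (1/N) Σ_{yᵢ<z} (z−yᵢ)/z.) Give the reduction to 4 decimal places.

0.0600

Before: below the line — $4,500, $7,500, $8,000, $8,500, $20,500, $21,000; poverty gap index (FGT₁) = 0.288889.
After the $2,500 transfer: below the line — $7,000, $10,000, $10,500, $11,000; poverty gap index (FGT₁) = 0.228889.
Reduction = 0.288889 − 0.228889 = 0.0600.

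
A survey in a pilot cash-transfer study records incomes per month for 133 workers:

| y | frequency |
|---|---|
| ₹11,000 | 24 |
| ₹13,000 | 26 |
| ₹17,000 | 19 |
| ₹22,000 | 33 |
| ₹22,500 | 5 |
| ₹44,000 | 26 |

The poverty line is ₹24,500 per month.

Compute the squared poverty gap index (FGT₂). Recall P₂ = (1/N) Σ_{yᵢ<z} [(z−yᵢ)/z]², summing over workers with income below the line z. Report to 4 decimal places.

Poor units: 24×₹11,000, 26×₹13,000, 19×₹17,000, 33×₹22,000, 5×₹22,500 (q = 107 of N = 133).
Gap ratios (z−y)/z: (24500−11000)/24500 = 0.5510 (×24); (24500−13000)/24500 = 0.4694 (×26); (24500−17000)/24500 = 0.3061 (×19); (24500−22000)/24500 = 0.1020 (×33); (24500−22500)/24500 = 0.0816 (×5).
Squared: 0.3036 (×24); 0.2203 (×26); 0.0937 (×19); 0.0104 (×33); 0.0067 (×5).
Sum = 15.172845; P₂ = 15.172845 / 133 = 0.1141.

0.1141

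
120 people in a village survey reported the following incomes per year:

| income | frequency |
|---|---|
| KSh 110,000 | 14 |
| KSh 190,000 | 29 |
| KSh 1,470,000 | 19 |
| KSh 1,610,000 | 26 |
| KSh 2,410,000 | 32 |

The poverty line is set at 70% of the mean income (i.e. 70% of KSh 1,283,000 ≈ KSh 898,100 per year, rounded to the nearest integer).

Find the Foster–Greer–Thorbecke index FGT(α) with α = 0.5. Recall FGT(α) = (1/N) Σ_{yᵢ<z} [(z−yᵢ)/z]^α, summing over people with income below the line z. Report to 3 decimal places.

0.324

Below z: 14×KSh 110,000, 29×KSh 190,000 (q = 43 of N = 120).
Gap ratios (z−y)/z: (898100−110000)/898100 = 0.8775 (×14); (898100−190000)/898100 = 0.7884 (×29).
Raised to α = 0.5: 0.93676 (×14); 0.88794 (×29).
Sum = 38.864978; FGT(0.5) = 38.864978 / 120 = 0.324.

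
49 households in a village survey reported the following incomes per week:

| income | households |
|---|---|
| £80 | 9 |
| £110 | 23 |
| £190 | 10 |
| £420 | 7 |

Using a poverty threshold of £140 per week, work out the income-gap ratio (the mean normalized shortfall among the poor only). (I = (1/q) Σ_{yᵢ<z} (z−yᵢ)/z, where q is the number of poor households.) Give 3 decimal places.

Below z: 9×£80, 23×£110 (q = 32 of N = 49).
Relative gaps: 0.4286 (×9), 0.2143 (×23); sum = 8.785714.
The income-gap ratio divides by q (the poor only): 8.785714 / 32 = 0.275.

0.275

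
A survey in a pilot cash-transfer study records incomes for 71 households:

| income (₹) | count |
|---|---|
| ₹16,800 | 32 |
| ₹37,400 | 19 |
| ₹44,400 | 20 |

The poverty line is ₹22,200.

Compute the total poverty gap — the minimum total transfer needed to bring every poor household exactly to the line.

₹172,800

Below z: 32×₹16,800 (q = 32 of N = 71).
Individual gaps: 32×(22200−16800) = 172800.
Aggregate gap = ₹172,800.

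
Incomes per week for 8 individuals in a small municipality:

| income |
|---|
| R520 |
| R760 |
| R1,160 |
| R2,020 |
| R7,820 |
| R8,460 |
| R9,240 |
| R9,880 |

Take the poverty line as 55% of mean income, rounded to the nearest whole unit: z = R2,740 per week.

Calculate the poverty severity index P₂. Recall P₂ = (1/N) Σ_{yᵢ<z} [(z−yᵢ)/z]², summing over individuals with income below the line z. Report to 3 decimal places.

Below the line: R520, R760, R1,160, R2,020 (q = 4 of N = 8).
Relative gaps: (2740−520)/2740 = 0.8102; (2740−760)/2740 = 0.7226; (2740−1160)/2740 = 0.5766; (2740−2020)/2740 = 0.2628.
Squared: 0.6565; 0.5222; 0.3325; 0.0691.
Sum = 1.580212; P₂ = 1.580212 / 8 = 0.198.

0.198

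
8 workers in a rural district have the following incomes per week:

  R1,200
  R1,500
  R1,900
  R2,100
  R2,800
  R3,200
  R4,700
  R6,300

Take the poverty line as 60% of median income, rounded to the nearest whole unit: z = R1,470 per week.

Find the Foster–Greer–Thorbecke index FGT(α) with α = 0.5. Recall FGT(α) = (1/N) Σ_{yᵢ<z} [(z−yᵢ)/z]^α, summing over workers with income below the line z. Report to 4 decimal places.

Below z: R1,200 (q = 1 of N = 8).
Gap ratios (z−y)/z: (1470−1200)/1470 = 0.1837.
Raised to α = 0.5: 0.42857.
Sum = 0.428571; FGT(0.5) = 0.428571 / 8 = 0.0536.

0.0536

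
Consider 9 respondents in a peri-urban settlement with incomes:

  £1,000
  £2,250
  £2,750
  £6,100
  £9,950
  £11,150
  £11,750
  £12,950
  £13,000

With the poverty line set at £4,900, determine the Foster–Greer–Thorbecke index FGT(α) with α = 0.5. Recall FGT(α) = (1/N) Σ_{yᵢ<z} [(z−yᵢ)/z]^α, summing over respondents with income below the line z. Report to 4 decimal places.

0.2544

Below z: £1,000, £2,250, £2,750 (q = 3 of N = 9).
Shortfall ratios: (4900−1000)/4900 = 0.7959; (4900−2250)/4900 = 0.5408; (4900−2750)/4900 = 0.4388.
Raised to α = 0.5: 0.89214; 0.73540; 0.66240.
Sum = 2.289946; FGT(0.5) = 2.289946 / 9 = 0.2544.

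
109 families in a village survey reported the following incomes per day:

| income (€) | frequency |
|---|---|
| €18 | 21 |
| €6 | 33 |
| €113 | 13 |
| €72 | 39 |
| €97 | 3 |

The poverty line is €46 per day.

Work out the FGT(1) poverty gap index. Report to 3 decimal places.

Below the line: 33×€6, 21×€18 (q = 54 of N = 109).
Gap ratios (z−y)/z: (46−6)/46 = 0.8696 (×33); (46−18)/46 = 0.6087 (×21).
Σ = 41.478261. Dividing by the full population N = 109 gives P₁ = 0.381.

0.381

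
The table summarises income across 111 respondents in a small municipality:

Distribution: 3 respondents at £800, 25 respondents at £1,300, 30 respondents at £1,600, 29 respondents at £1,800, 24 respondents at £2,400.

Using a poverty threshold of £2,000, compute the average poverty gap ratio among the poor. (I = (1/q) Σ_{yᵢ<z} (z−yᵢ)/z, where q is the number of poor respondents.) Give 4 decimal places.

Incomes under z: 3×£800, 25×£1,300, 30×£1,600, 29×£1,800 (q = 87 of N = 111).
Shortfall ratios (z−y)/z: 0.6000 (×3), 0.3500 (×25), 0.2000 (×30), 0.1000 (×29); sum = 19.450000.
I averages over the q = 87 poor units only: 19.450000 / 87 = 0.2236.

0.2236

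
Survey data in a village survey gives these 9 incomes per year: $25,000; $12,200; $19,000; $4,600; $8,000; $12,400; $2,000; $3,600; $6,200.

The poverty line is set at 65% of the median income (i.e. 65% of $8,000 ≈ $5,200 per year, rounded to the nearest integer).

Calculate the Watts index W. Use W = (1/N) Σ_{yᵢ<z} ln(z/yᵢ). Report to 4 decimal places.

0.1606

Incomes under z: $2,000, $3,600, $4,600 (q = 3 of N = 9).
Log shortfalls: ln(5200/2000) = 0.9555; ln(5200/3600) = 0.3677; ln(5200/4600) = 0.1226.
W = 1.445839 / 9 = 0.1606.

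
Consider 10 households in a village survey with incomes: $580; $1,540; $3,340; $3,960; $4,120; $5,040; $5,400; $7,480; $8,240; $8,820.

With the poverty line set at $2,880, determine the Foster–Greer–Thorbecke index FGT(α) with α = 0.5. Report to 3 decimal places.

0.158

Below z: $580, $1,540 (q = 2 of N = 10).
Gap ratios (z−y)/z: (2880−580)/2880 = 0.7986; (2880−1540)/2880 = 0.4653.
Raised to α = 0.5: 0.89365; 0.68211.
Sum = 1.575763; FGT(0.5) = 1.575763 / 10 = 0.158.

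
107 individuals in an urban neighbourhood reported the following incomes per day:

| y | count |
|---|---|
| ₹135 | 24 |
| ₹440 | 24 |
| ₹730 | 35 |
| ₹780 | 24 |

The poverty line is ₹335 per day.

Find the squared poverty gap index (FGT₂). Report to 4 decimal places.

Below z: 24×₹135 (q = 24 of N = 107).
Normalized shortfalls: (335−135)/335 = 0.5970 (×24).
Squared: 0.3564 (×24).
Sum = 8.554244; P₂ = 8.554244 / 107 = 0.0799.

0.0799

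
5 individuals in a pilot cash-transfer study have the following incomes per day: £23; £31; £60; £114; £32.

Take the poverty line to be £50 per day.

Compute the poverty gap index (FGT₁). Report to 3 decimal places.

Below the line: £23, £31, £32 (q = 3 of N = 5).
Normalized shortfalls: (50−23)/50 = 0.5400; (50−31)/50 = 0.3800; (50−32)/50 = 0.3600.
Sum of shortfalls = 1.280000; P₁ averages over all N: 1.280000 / 5 = 0.256.

0.256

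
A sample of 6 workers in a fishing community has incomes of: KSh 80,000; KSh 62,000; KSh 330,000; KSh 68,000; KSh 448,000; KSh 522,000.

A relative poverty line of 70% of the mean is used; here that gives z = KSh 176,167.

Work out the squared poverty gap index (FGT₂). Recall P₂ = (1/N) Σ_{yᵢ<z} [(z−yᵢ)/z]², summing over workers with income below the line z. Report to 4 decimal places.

0.1825

Below the line: KSh 62,000, KSh 68,000, KSh 80,000 (q = 3 of N = 6).
Relative gaps: (176167−62000)/176167 = 0.6481; (176167−68000)/176167 = 0.6140; (176167−80000)/176167 = 0.5459.
Squared: 0.4200; 0.3770; 0.2980.
Sum = 1.094973; P₂ = 1.094973 / 6 = 0.1825.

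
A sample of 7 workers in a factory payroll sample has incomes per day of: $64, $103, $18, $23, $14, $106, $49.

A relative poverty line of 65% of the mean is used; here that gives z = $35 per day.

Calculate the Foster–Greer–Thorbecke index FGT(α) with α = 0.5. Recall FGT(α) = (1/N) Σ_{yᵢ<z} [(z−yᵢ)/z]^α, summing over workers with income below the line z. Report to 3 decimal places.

Incomes under z: $14, $18, $23 (q = 3 of N = 7).
Normalized shortfalls: (35−14)/35 = 0.6000; (35−18)/35 = 0.4857; (35−23)/35 = 0.3429.
Raised to α = 0.5: 0.77460; 0.69693; 0.58554.
Sum = 2.057069; FGT(0.5) = 2.057069 / 7 = 0.294.

0.294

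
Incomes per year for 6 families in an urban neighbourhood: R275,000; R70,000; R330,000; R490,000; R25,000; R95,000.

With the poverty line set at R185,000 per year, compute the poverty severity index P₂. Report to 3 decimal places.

Below the line: R25,000, R70,000, R95,000 (q = 3 of N = 6).
Shortfall ratios: (185000−25000)/185000 = 0.8649; (185000−70000)/185000 = 0.6216; (185000−95000)/185000 = 0.4865.
Squared: 0.7480; 0.3864; 0.2367.
Sum = 1.371074; P₂ = 1.371074 / 6 = 0.229.

0.229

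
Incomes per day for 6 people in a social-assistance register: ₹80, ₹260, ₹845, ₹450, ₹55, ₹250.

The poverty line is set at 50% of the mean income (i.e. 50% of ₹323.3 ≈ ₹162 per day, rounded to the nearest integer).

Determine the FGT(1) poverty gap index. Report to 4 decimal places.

Poor units: ₹55, ₹80 (q = 2 of N = 6).
Shortfall ratios: (162−55)/162 = 0.6605; (162−80)/162 = 0.5062.
Σ = 1.166667. Dividing by the full population N = 6 gives P₁ = 0.1944.

0.1944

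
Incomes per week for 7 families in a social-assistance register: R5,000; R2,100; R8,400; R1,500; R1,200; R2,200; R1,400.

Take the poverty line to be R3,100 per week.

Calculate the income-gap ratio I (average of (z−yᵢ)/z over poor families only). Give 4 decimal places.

0.4581

Below z: R1,200, R1,400, R1,500, R2,100, R2,200 (q = 5 of N = 7).
Shortfall ratios (z−y)/z: 0.6129, 0.5484, 0.5161, 0.3226, 0.2903; sum = 2.290323.
The income-gap ratio divides by q (the poor only): 2.290323 / 5 = 0.4581.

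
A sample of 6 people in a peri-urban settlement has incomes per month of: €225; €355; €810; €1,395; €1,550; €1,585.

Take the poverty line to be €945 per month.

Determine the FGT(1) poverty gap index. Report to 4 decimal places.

0.2549

Poor units: €225, €355, €810 (q = 3 of N = 6).
Shortfall ratios: (945−225)/945 = 0.7619; (945−355)/945 = 0.6243; (945−810)/945 = 0.1429.
Σ = 1.529101. Dividing by the full population N = 6 gives P₁ = 0.2549.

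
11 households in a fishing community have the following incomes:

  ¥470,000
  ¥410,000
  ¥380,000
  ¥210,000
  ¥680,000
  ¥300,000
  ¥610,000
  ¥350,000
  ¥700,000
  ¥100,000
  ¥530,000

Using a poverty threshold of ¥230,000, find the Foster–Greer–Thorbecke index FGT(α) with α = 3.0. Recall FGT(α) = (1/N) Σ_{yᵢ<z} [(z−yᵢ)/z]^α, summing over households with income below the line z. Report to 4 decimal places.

Below z: ¥100,000, ¥210,000 (q = 2 of N = 11).
Relative gaps: (230000−100000)/230000 = 0.5652; (230000−210000)/230000 = 0.0870.
Raised to α = 3.0: 0.18057; 0.00066.
Sum = 0.181228; FGT(3.0) = 0.181228 / 11 = 0.0165.

0.0165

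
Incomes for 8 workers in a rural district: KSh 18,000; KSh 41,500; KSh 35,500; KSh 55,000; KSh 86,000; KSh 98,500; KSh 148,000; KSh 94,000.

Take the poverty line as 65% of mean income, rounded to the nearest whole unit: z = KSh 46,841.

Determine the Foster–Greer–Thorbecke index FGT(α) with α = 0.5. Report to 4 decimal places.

0.2018

Below z: KSh 18,000, KSh 35,500, KSh 41,500 (q = 3 of N = 8).
Relative gaps: (46841−18000)/46841 = 0.6157; (46841−35500)/46841 = 0.2421; (46841−41500)/46841 = 0.1140.
Raised to α = 0.5: 0.78468; 0.49205; 0.33767.
Sum = 1.614407; FGT(0.5) = 1.614407 / 8 = 0.2018.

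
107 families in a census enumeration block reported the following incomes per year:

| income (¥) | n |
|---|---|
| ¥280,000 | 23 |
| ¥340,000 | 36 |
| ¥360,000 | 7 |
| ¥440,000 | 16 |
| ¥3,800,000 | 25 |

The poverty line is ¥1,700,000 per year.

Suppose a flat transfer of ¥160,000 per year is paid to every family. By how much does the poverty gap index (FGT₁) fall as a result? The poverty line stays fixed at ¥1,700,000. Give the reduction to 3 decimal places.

Before: below the line — 23×¥280,000, 36×¥340,000, 7×¥360,000, 16×¥440,000; poverty gap index (FGT₁) = 0.61111.
After the ¥160,000 transfer: below the line — 23×¥440,000, 36×¥500,000, 7×¥520,000, 16×¥600,000; poverty gap index (FGT₁) = 0.53898.
Reduction = 0.61111 − 0.53898 = 0.072.

0.072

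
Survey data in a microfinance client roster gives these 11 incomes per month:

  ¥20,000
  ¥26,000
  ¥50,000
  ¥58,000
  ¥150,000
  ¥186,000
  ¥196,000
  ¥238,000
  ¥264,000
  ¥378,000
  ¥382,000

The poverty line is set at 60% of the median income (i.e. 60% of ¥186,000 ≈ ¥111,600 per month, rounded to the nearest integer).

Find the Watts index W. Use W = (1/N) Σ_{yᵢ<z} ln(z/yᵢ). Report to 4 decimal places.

Below the line: ¥20,000, ¥26,000, ¥50,000, ¥58,000 (q = 4 of N = 11).
Log shortfalls: ln(111600/20000) = 1.7192; ln(111600/26000) = 1.4568; ln(111600/50000) = 0.8029; ln(111600/58000) = 0.6545.
W = 4.633389 / 11 = 0.4212.

0.4212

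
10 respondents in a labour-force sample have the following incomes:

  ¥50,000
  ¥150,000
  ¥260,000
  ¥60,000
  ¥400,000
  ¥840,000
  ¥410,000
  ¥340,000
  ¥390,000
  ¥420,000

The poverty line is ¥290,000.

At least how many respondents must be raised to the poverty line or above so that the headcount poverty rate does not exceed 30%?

4 of the 10 respondents are poor, so H = 4/10 = 0.400.
A headcount ratio of at most 30% allows at most ⌊0.30 × 10⌋ = 3 poor respondents.
So at least 4 − 3 = 1 must be lifted.

1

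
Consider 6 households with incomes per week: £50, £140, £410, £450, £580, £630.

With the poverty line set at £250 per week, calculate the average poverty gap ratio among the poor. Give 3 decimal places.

Incomes under z: £50, £140 (q = 2 of N = 6).
Relative gaps: 0.8000, 0.4400; sum = 1.240000.
The income-gap ratio divides by q (the poor only): 1.240000 / 2 = 0.620.

0.620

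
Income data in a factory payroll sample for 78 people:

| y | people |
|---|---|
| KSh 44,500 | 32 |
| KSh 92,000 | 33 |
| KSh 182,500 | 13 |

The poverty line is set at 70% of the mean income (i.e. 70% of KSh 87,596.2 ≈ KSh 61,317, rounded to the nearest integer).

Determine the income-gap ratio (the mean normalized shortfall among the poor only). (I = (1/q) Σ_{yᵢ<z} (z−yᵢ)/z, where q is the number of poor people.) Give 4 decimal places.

Below the line: 32×KSh 44,500 (q = 32 of N = 78).
Relative gaps: 0.2743 (×32); sum = 8.776424.
I averages over the q = 32 poor units only: 8.776424 / 32 = 0.2743.

0.2743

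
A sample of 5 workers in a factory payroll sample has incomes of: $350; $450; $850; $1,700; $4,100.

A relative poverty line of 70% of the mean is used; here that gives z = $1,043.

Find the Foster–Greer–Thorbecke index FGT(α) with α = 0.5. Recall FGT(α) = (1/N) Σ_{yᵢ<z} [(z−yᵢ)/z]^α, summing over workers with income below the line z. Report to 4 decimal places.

0.3999

Below the line: $350, $450, $850 (q = 3 of N = 5).
Gap ratios (z−y)/z: (1043−350)/1043 = 0.6644; (1043−450)/1043 = 0.5686; (1043−850)/1043 = 0.1850.
Raised to α = 0.5: 0.81513; 0.75402; 0.43017.
Sum = 1.999316; FGT(0.5) = 1.999316 / 5 = 0.3999.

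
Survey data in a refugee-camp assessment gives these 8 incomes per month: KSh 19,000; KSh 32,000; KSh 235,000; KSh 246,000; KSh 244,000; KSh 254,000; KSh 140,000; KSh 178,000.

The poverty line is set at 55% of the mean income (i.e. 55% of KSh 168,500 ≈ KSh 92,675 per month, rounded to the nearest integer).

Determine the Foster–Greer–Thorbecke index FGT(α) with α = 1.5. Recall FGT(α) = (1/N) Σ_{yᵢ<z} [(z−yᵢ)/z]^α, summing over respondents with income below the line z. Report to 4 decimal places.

0.1548

Below z: KSh 19,000, KSh 32,000 (q = 2 of N = 8).
Normalized shortfalls: (92675−19000)/92675 = 0.7950; (92675−32000)/92675 = 0.6547.
Raised to α = 1.5: 0.70882; 0.52975.
Sum = 1.238570; FGT(1.5) = 1.238570 / 8 = 0.1548.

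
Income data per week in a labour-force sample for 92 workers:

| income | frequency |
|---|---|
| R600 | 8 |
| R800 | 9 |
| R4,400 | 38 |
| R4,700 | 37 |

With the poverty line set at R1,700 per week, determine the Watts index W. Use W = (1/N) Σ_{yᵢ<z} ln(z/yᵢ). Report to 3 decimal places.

0.164

Poor units: 8×R600, 9×R800 (q = 17 of N = 92).
Log shortfalls: ln(1700/600) = 1.0415 (×8); ln(1700/800) = 0.7538 (×9).
W = 15.115577 / 92 = 0.164.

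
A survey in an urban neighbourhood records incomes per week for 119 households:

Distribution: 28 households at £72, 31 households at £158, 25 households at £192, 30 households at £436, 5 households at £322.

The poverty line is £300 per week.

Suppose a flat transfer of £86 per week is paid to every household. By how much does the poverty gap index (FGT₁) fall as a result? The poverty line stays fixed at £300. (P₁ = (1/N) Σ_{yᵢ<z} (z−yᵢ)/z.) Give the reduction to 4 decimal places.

0.2024

Before: below the line — 28×£72, 31×£158, 25×£192; poverty gap index (FGT₁) = 0.377759.
After the £86 transfer: below the line — 28×£158, 31×£244, 25×£278; poverty gap index (FGT₁) = 0.175406.
Reduction = 0.377759 − 0.175406 = 0.2024.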